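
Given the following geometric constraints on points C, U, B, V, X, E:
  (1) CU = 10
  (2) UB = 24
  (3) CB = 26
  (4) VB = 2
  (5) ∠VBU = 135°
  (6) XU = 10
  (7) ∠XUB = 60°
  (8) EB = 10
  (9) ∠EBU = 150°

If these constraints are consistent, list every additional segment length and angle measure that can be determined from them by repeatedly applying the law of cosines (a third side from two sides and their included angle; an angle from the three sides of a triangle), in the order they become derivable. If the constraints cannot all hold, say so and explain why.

The constraints are consistent. Derivable facts, in order:
After 1 step:
- BX = 2·√109
- UE ≈ 33.04
- UV ≈ 25.45
- ∠BCU = 67.38°
- ∠BUC = 90°
- ∠CBU = 22.62°
After 2 steps:
- ∠BEU = 21.3°
- ∠BUE = 8.7°
- ∠BUV = 3.19°
- ∠BVU = 41.81°
- ∠BXU = 95.5°
- ∠UBX = 24.5°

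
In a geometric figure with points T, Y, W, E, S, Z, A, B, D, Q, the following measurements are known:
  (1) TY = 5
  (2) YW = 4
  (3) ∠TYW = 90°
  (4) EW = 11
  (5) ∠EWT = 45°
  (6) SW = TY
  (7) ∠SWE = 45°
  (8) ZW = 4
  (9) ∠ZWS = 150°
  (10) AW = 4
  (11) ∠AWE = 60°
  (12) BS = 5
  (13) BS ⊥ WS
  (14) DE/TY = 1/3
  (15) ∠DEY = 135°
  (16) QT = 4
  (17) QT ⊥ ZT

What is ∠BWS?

From the given relations: SW = TY = 5.
Step 1: By the law of cosines on triangle WSB: WB² = 5² + 5² − 2·5·5·cos(90°) = 50, so WB = 5·√2.
Step 2: By the inverse law of cosines on triangle BWS: cos(∠BWS) = ((5·√2)² + 5² − 5²) / (2·5·√2·5) = 50/70.71 = 0.7071, so ∠BWS = 45°.

Therefore, the measure of angle ∠BWS = 45°.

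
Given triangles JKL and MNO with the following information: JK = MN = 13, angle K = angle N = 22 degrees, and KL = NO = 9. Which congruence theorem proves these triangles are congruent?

Consider the given information: JK = MN = 13, angle K = angle N = 22 degrees, and KL = NO = 9
This is not AAS or HL: AAS requires two angles and a non-included side. HL only applies to right triangles with matching hypotenuse and leg.
The correct criterion is SAS. Two pairs of corresponding sides and the included angle are equal (Side-Angle-Side).

SAS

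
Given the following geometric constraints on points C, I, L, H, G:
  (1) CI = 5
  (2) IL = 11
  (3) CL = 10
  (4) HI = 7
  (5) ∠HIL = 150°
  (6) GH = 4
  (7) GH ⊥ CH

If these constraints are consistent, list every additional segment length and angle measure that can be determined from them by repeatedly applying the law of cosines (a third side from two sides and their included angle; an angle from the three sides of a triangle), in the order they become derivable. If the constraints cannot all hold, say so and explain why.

The constraints are consistent. Derivable facts, in order:
After 1 step:
- LH ≈ 17.42
- ∠CIL = 65.28°
- ∠CLI = 27.01°
- ∠ICL = 87.71°
After 2 steps:
- ∠HLI = 11.59°
- ∠IHL = 18.41°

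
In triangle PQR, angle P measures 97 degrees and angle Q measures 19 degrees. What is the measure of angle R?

The interior angles sum to 180°: angle R = 180 - 97 - 19 = 64°.
The triangle is obtuse (angles 97°, 19°, 64°).

64 degrees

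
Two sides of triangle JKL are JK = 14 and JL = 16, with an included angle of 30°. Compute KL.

By the law of cosines: KL^2 = JK^2 + JL^2 - 2*JK*JL*cos(J)
KL^2 = 14^2 + 16^2 - 2*14*16*cos(30°)
KL^2 = 196 + 256 - 448*(sqrt(3)/2)
KL^2 = 452 - 224*sqrt(3)
KL = 2*sqrt(113 - 56*sqrt(3))

2*sqrt(113 - 56*sqrt(3))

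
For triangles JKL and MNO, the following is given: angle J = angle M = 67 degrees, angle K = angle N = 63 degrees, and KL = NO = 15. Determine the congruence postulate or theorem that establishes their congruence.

The given information provides:
angle J = angle M = 67 degrees, angle K = angle N = 63 degrees, and KL = NO = 15
This matches the AAS congruence theorem.
Two pairs of corresponding angles and a non-included side are equal (Angle-Angle-Side).

AAS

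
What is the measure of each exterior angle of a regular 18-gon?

Each exterior angle of a regular n-gon is 360 / n.
For n = 18: 360 / 18 = 20 degrees.

20 degrees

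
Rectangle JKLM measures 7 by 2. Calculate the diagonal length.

Using the Pythagorean theorem:
d² = 7² + 2² = 49 + 4 = 53
d = sqrt(53)

sqrt(53)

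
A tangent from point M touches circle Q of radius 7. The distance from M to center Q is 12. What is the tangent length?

The tangent, radius, and line from the external point to the center form a right triangle.
The right angle is where the tangent meets the radius.
By the Pythagorean theorem: tangent² + 7² = 12²
tangent² = 144 - 49 = 95
tangent = sqrt(95)

sqrt(95)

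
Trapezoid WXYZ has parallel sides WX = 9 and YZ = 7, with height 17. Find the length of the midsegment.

The midsegment of a trapezoid = (base1 + base2) / 2
midsegment = (9 + 7) / 2
midsegment = 16 / 2
midsegment = 8

8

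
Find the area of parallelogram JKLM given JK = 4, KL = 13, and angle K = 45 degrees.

Area = a * b * sin(theta)
Area = 4 * 13 * sin(45 degrees)
Area = 52 * sqrt(2)/2
Area = 26*sqrt(2)

26*sqrt(2)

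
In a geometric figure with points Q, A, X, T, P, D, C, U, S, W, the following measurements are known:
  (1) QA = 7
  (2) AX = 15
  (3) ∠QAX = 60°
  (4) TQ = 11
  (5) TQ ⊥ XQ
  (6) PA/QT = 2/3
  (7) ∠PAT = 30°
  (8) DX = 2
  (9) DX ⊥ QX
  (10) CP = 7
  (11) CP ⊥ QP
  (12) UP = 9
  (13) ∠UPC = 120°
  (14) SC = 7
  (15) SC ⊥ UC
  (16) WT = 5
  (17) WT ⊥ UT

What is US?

Step 1: By the law of cosines on triangle UPC: UC² = 9² + 7² − 2·9·7·cos(120°) = 193, so UC = √193.
Step 2: By the law of cosines on triangle UCS: US² = √193² + 7² − 2·√193·7·cos(90°) = 242, so US = 11·√2.

Therefore, the length of US = 11·√2.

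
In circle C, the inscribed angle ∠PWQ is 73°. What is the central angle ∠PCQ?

The inscribed angle theorem states that a central angle is always twice any inscribed angle that subtends the same arc.
Since the inscribed angle is 73°, the central angle = 2 × 73° = 146°.

146°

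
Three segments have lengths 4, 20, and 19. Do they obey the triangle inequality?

Sort the sides: 4, 19, 20.
It suffices to check that the sum of the two smallest exceeds the largest:
4 + 19 = 23 > 20. ✓
Yes, a valid triangle can be formed.

Yes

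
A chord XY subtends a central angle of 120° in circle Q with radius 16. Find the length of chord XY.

Chord = 2(16) sin(60°) = 16*sqrt(3)

16*sqrt(3)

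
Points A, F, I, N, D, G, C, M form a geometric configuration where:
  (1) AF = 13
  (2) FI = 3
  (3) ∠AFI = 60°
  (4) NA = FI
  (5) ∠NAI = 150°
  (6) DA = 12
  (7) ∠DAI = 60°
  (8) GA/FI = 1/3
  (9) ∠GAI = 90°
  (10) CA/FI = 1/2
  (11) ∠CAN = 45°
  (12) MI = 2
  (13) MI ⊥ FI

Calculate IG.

From the given relations: GA = 1/3·FI = 1/3·3 = 1.
Step 1: By the law of cosines on triangle IFA: IA² = 3² + 13² − 2·3·13·cos(60°) = 139, so IA = √139.
Step 2: By the law of cosines on triangle IAG: IG² = √139² + 1² − 2·√139·1·cos(90°) = 140, so IG = 2·√35.

Therefore, the length of IG = 2·√35.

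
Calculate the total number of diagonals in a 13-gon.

Total line segments between 13 vertices = C(13,2) = 78.
Subtract the 13 sides: 78 - 13 = 65 diagonals.

65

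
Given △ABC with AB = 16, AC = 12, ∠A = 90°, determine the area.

Area = (1/2) * AB * AC * sin(A)
Area = (1/2) * 16 * 12 * sin(90°)
Area = (1/2) * 16 * 12 * 1
Area = 96

96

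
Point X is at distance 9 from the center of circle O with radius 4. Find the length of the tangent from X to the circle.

tangent = √(d² - r²) = √(9² - 4²) = √(81 - 16) = √65 = sqrt(65)

sqrt(65)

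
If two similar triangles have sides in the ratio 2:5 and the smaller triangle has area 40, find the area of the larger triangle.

The ratio of areas of similar triangles = (side ratio)^2.
Side ratio = 2:5, so area ratio = 4:25.
Area of the larger triangle / Area of the smaller triangle = 25/4
Area of the larger triangle = 40 * 25/4 = 250

250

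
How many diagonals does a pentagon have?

The number of diagonals in an n-gon is n(n - 3)/2.
For n = 5: 5(5 - 3)/2 = 5 × 2 / 2 = 5.

5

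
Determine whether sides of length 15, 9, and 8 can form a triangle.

For three segments to close into a triangle, no single side can be as long as the other two combined.
The longest side is 15, and 8 + 9 = 17 > 15.
A triangle can be formed.

Yes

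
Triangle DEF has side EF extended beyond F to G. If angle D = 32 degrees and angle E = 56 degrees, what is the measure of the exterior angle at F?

Exterior angle = 32 + 56 = 88 degrees (exterior angle theorem).

88 degrees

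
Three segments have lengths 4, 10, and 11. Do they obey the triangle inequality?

Yes.
The triangle inequality requires that the sum of any two sides exceeds the third.
Here 4 + 10 = 14 > 11, so the condition is met.

Yes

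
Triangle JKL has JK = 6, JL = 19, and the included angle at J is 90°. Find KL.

Since angle J = 90°, this is a right triangle and the law of cosines reduces to the Pythagorean theorem.
KL^2 = 6^2 + 19^2 = 397
KL = sqrt(397)

sqrt(397)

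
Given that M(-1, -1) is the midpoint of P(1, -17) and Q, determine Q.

Using the midpoint formula: M = ((x1 + x2)/2, (y1 + y2)/2)
We know M = (-1, -1) and P = (1, -17)
For x: -1 = (1 + x2)/2, so x2 = 2*-1 - 1 = -3
For y: -1 = (-17 + y2)/2, so y2 = 2*-1 - -17 = 15
Q = (-3, 15)

(-3, 15)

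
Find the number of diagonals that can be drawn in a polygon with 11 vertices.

Total line segments between 11 vertices = C(11,2) = 55.
Subtract the 11 sides: 55 - 11 = 44 diagonals.

44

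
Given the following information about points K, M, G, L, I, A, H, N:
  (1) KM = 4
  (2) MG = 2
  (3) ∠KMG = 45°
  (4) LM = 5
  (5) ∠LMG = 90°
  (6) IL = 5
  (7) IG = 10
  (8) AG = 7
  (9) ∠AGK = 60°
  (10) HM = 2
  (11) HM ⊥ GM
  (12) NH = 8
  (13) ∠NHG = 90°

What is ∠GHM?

Step 1: By the law of cosines on triangle HMG: HG² = 2² + 2² − 2·2·2·cos(90°) = 8, so HG = 2·√2.
Step 2: By the inverse law of cosines on triangle GHM: cos(∠GHM) = ((2·√2)² + 2² − 2²) / (2·2·√2·2) = 8/11.31 = 0.7071, so ∠GHM = 45°.

Therefore, the measure of angle ∠GHM = 45°.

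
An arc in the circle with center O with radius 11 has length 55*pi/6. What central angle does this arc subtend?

The full circumference is 2πr = 22*pi.
The arc is 55*pi/6 / 22*pi = 5/12 of the full circle.
So the central angle = 5/12 × 360° = 150°.

150°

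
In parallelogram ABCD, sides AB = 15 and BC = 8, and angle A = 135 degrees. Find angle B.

Opposite sides of a parallelogram are parallel, so consecutive angles form co-interior angles on a transversal.
Co-interior angles sum to 180°, giving angle B = 180 - 135 = 45 degrees.

45 degrees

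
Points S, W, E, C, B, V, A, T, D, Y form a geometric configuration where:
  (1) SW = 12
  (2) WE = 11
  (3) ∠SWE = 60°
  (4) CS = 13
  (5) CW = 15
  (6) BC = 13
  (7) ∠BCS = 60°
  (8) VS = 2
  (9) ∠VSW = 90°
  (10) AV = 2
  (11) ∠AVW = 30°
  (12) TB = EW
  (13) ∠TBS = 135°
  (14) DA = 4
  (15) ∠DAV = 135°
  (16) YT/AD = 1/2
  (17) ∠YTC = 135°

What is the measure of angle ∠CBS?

Step 1: By the law of cosines on triangle BCS: BS² = 13² + 13² − 2·13·13·cos(60°) = 169, so BS = 13.
Step 2: By the inverse law of cosines on triangle CBS: cos(∠CBS) = (13² + 13² − 13²) / (2·13·13) = 169/338 = 0.5, so ∠CBS = 60°.

Therefore, the measure of angle ∠CBS = 60°.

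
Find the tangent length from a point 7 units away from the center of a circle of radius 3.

Let T be the point of tangency. Then OT ⊥ XT (radius ⊥ tangent).
In right triangle OTX: OX² = OT² + XT²
7² = 3² + XT²
XT² = 40, XT = 2*sqrt(10)

2*sqrt(10)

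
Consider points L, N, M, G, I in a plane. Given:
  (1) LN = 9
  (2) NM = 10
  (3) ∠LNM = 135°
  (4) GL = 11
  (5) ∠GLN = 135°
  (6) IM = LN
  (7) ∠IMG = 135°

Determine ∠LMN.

Step 1: By the law of cosines on triangle MNL: ML² = 10² + 9² − 2·10·9·cos(135°) = 308.28, so ML ≈ 17.56.
Step 2: By the inverse law of cosines on triangle LMN: cos(∠LMN) = (17.56² + 10² − 9²) / (2·17.56·10) = 327.28/351.16 = 0.932, so ∠LMN = 21.25°.

Therefore, the measure of angle ∠LMN = 21.25°.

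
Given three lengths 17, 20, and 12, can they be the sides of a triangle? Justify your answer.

Sort the sides: 12, 17, 20.
It suffices to check that the sum of the two smallest exceeds the largest:
12 + 17 = 29 > 20. ✓
Yes, a valid triangle can be formed.

Yes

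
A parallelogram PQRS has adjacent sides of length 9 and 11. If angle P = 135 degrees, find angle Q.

Consecutive angles are supplementary: angle Q = 180 - 135 = 45 degrees.

45 degrees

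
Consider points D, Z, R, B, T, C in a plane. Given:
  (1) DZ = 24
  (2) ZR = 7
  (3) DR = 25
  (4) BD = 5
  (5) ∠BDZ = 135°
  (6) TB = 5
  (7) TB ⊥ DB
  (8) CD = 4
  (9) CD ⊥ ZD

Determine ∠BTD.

Step 1: By the law of cosines on triangle TBD: TD² = 5² + 5² − 2·5·5·cos(90°) = 50, so TD = 5·√2.
Step 2: By the inverse law of cosines on triangle BTD: cos(∠BTD) = (5² + (5·√2)² − 5²) / (2·5·5·√2) = 50/70.71 = 0.7071, so ∠BTD = 45°.

Therefore, the measure of angle ∠BTD = 45°.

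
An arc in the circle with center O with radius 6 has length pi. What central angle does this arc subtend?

Arc length L = 2πr × θ/360, so θ = 360L / (2πr).
θ = 360 × pi / (2π × 6)
θ = 30°
θ = 30°

30°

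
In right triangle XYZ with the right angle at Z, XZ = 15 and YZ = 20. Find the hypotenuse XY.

In a right triangle, the square of the hypotenuse equals the sum of the squares of the two legs.
The legs are 15 and 20, so the hypotenuse = sqrt(225 + 400) = sqrt(625) = 25.

25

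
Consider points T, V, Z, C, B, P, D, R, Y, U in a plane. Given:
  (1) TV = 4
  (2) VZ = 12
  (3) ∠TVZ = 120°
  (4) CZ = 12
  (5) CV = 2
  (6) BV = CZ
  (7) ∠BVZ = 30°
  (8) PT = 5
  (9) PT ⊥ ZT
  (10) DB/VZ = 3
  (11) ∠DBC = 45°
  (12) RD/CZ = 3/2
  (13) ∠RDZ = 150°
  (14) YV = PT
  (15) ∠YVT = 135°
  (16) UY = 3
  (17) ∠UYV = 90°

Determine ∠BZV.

From the given relations: BV = CZ = 12.
Step 1: By the law of cosines on triangle ZVB: ZB² = 12² + 12² − 2·12·12·cos(30°) = 38.58, so ZB ≈ 6.21.
Step 2: By the inverse law of cosines on triangle BZV: cos(∠BZV) = (6.21² + 12² − 12²) / (2·6.21·12) = 38.58/149.08 = 0.2588, so ∠BZV = 75°.

Therefore, the measure of angle ∠BZV = 75°.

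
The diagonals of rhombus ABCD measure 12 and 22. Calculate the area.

The diagonals of a rhombus divide it into four right triangles.
Each triangle has legs 12/ 2 = 6 and 22/2 = 11, so each has area (1/2)*6*11 = 33.
Four such triangles give total area = (d1 * d2) / 2 = 132.

132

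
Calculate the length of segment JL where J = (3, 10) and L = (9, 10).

d = sqrt((6)^2 + (0)^2) = sqrt(36) = 6

6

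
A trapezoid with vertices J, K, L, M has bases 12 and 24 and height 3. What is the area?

Area of a trapezoid = (base1 + base2) * height / 2
Area = (12 + 24) * 3 / 2
Area = 36 * 3 / 2
Area = 108 / 2
Area = 54

54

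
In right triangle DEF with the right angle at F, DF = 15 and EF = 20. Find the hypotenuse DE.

By the Pythagorean theorem: DE^2 = DF^2 + EF^2
DE^2 = 15^2 + 20^2 = 225 + 400 = 625
DE = sqrt(625) = 25

25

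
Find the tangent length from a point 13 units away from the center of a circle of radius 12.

tangent = √(d² - r²) = √(13² - 12²) = √(169 - 144) = √25 = 5

5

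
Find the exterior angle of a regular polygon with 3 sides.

Each exterior angle of a regular n-gon is 360 / n.
For n = 3: 360 / 3 = 120 degrees.

120 degrees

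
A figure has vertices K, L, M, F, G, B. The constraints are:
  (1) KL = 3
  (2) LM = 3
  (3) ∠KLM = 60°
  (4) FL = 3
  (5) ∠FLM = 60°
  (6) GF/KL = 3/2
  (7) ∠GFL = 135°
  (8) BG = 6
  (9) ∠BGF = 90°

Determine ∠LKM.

Step 1: By the law of cosines on triangle KLM: KM² = 3² + 3² − 2·3·3·cos(60°) = 9, so KM = 3.
Step 2: By the inverse law of cosines on triangle LKM: cos(∠LKM) = (3² + 3² − 3²) / (2·3·3) = 9/18 = 0.5, so ∠LKM = 60°.

Therefore, the measure of angle ∠LKM = 60°.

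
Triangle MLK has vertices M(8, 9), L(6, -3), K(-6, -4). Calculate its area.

Shoelace: Area = (1/2)|8(-3--4) + 6(-4-9) + -6(9--3)| = (1/2)(142) = 71

71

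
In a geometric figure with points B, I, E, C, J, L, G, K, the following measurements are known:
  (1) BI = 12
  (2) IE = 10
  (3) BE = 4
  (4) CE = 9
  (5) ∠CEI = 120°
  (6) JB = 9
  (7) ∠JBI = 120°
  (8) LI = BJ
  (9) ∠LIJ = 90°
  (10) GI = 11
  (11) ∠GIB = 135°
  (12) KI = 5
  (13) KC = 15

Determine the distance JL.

From the given relations: LI = BJ = 9.
Step 1: By the law of cosines on triangle JBI: JI² = 9² + 12² − 2·9·12·cos(120°) = 333, so JI = 3·√37.
Step 2: By the law of cosines on triangle JIL: JL² = (3·√37)² + 9² − 2·3·√37·9·cos(90°) = 414, so JL = 3·√46.

Therefore, the length of JL = 3·√46.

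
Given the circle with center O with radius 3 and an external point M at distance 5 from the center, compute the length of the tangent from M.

Let T be the point of tangency. Then OT ⊥ MT (radius ⊥ tangent).
In right triangle OTM: OM² = OT² + MT²
5² = 3² + MT²
MT² = 16, MT = 4

4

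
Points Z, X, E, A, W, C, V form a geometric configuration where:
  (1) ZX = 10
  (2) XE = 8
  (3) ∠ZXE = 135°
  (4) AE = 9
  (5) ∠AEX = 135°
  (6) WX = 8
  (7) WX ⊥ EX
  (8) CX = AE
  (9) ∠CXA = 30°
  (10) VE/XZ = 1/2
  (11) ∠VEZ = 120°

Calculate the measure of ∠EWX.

Step 1: By the law of cosines on triangle WXE: WE² = 8² + 8² − 2·8·8·cos(90°) = 128, so WE = 8·√2.
Step 2: By the inverse law of cosines on triangle EWX: cos(∠EWX) = ((8·√2)² + 8² − 8²) / (2·8·√2·8) = 128/181.02 = 0.7071, so ∠EWX = 45°.

Therefore, the measure of angle ∠EWX = 45°.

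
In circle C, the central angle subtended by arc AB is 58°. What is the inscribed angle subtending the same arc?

An inscribed angle intercepts an arc from a point on the circle, while the central angle intercepts the same arc from the center.
The inscribed angle is always half the central angle: 58° / 2 = 29°.

29°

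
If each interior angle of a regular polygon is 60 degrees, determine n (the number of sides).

Each interior angle of a regular n-gon is (n - 2) * 180 / n.
Setting this equal to 60:
(n - 2) * 180 / n = 60
Each exterior angle = 180 - 60 = 120 degrees.
Since exterior angles sum to 360: n = 360 / 120 = 3.

3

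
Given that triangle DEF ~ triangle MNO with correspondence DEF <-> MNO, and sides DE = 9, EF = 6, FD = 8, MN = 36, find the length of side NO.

Since the triangles are similar, the ratio of corresponding sides is constant.
Scale factor k = MN / DE = 36 / 9 = 4
NO = k * EF = 4 * 6 = 24

24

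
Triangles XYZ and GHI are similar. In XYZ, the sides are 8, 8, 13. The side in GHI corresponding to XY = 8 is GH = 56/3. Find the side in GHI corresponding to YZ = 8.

Similar triangles have proportional sides. Setting up the proportion:
GH / XY = HI / YZ
56/3 / 8 = HI / 8
HI = 8 * 56/3 / 8 = 56/3.

56/3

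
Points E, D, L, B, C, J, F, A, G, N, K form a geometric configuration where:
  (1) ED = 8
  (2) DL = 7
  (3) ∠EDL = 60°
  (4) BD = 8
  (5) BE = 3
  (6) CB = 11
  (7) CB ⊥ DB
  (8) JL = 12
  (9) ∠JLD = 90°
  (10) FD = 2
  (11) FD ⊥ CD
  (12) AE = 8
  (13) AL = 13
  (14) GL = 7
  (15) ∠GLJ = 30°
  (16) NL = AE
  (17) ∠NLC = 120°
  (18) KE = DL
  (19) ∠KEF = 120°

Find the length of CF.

Step 1: By the law of cosines on triangle CBD: CD² = 11² + 8² − 2·11·8·cos(90°) = 185, so CD = √185.
Step 2: By the law of cosines on triangle CDF: CF² = √185² + 2² − 2·√185·2·cos(90°) = 189, so CF = 3·√21.

Therefore, the length of CF = 3·√21.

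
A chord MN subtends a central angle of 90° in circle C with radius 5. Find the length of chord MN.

Drop a perpendicular from the center to the chord, bisecting both the chord and the central angle.
Each half-chord = r sin(θ/2) = 5 sin(45°).
The full chord = 2 × 5 × sin(45°) = 5*sqrt(2).

5*sqrt(2)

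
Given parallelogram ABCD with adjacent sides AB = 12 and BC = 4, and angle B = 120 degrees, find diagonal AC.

Law of cosines: d^2 = 12^2 + 4^2 - 2(12)(4)cos(120°) = 208, so d = 4*sqrt(13).

4*sqrt(13)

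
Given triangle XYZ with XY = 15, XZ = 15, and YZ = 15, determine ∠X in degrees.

When all three sides of a triangle are known, the law of cosines can be rearranged to find any angle.
cos(C) = (a² + b² - c²) / (2ab) gives cos(X) = 1/2.
Taking the inverse cosine: X = 60°.

60°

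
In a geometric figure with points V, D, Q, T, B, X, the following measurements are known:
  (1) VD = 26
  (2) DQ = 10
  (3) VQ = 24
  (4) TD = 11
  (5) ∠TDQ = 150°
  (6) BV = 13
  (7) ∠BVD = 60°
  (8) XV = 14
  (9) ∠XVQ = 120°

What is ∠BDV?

Step 1: By the law of cosines on triangle DVB: DB² = 26² + 13² − 2·26·13·cos(60°) = 507, so DB = 13·√3.
Step 2: By the inverse law of cosines on triangle BDV: cos(∠BDV) = ((13·√3)² + 26² − 13²) / (2·13·√3·26) = 1014/1170.87 = 0.866, so ∠BDV = 30°.

Therefore, the measure of angle ∠BDV = 30°.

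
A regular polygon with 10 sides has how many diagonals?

The number of diagonals in an n-gon is n(n - 3)/2.
For n = 10: 10(10 - 3)/2 = 10 × 7 / 2 = 35.

35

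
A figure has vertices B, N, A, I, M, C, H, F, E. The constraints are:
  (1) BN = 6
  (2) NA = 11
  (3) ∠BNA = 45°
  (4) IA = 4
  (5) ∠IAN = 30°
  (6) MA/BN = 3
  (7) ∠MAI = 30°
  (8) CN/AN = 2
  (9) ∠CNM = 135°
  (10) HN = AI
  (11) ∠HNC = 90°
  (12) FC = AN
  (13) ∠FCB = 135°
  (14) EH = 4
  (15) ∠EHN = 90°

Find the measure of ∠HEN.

From the given relations: HN = AI = 4.
Step 1: By the law of cosines on triangle EHN: EN² = 4² + 4² − 2·4·4·cos(90°) = 32, so EN = 4·√2.
Step 2: By the inverse law of cosines on triangle HEN: cos(∠HEN) = (4² + (4·√2)² − 4²) / (2·4·4·√2) = 32/45.25 = 0.7071, so ∠HEN = 45°.

Therefore, the measure of angle ∠HEN = 45°.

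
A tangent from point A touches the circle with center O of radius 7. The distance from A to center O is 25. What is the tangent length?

Let T be the point of tangency. Then OT ⊥ AT (radius ⊥ tangent).
In right triangle OTA: OA² = OT² + AT²
25² = 7² + AT²
AT² = 576, AT = 24

24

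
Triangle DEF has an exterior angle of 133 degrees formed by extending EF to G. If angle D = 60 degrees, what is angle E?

The exterior angle theorem states that an exterior angle equals the sum of the two non-adjacent interior angles.
So 133 = 60 + angle E, which gives angle E = 133 - 60 = 73 degrees.

73 degrees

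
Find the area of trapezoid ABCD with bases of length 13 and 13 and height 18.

A trapezoid's area equals the midsegment times the height.
The midsegment is (13 + 13) / 2 = 13.
Area = 13 * 18 = 234.

234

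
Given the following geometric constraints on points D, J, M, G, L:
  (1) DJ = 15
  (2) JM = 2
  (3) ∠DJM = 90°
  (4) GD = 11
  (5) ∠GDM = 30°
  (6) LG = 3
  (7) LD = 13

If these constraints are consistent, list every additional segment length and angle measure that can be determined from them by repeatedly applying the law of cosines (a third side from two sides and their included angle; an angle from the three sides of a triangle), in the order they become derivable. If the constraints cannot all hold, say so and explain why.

The constraints are consistent. Derivable facts, in order:
After 1 step:
- DM ≈ 15.13
- ∠DGL = 126.22°
- ∠DLG = 43.05°
- ∠GDL = 10.73°
After 2 steps:
- MG ≈ 7.85
- ∠DMJ = 82.41°
- ∠JDM = 7.59°
After 3 steps:
- ∠DGM = 105.55°
- ∠DMG = 44.45°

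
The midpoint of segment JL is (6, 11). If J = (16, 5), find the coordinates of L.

Using the midpoint formula: M = ((x1 + x2)/2, (y1 + y2)/2)
We know M = (6, 11) and J = (16, 5)
For x: 6 = (16 + x2)/2, so x2 = 2*6 - 16 = -4
For y: 11 = (5 + y2)/2, so y2 = 2*11 - 5 = 17
L = (-4, 17)

(-4, 17)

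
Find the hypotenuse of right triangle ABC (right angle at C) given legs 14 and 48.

AB = sqrt(14^2 + 48^2) = sqrt(2500) = 50

50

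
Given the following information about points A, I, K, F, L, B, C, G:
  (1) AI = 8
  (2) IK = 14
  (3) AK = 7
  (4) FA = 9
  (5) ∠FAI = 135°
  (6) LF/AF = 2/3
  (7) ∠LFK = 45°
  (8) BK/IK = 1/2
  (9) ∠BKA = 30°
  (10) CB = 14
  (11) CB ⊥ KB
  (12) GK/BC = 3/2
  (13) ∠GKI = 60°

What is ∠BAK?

From the given relations: BK = 1/2·IK = 1/2·14 = 7.
Step 1: By the law of cosines on triangle AKB: AB² = 7² + 7² − 2·7·7·cos(30°) = 13.13, so AB ≈ 3.62.
Step 2: By the inverse law of cosines on triangle BAK: cos(∠BAK) = (3.62² + 7² − 7²) / (2·3.62·7) = 13.13/50.73 = 0.2588, so ∠BAK = 75°.

Therefore, the measure of angle ∠BAK = 75°.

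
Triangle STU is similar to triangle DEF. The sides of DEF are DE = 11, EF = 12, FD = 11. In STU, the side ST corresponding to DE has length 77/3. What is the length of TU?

k = 77/3/11 = 7/3. TU = 7/3 * 12 = 28.

28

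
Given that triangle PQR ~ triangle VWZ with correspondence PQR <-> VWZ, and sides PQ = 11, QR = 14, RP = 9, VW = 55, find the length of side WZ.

k = 55/11 = 5. WZ = 5 * 14 = 70.

70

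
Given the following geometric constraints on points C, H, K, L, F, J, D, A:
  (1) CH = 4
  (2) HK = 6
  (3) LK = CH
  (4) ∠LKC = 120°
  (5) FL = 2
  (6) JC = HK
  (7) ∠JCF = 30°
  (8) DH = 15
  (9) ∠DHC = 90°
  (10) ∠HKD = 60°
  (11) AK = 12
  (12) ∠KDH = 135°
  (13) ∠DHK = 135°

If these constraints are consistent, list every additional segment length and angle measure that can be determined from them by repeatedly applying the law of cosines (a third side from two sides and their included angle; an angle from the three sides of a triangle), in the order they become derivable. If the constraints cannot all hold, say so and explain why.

These constraints are not satisfiable: (10), (12) and (13) are the three interior angles of triangle HKD, which must sum to 180°, but 60° + 135° + 135° = 330°. No planar figure meets all of them, so nothing further can be derived.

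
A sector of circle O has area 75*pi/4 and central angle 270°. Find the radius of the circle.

r² = 360 × 75*pi/4 / (π × 270) = 25, so r = 5.

5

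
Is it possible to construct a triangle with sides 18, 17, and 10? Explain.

Sort the sides: 10, 17, 18.
It suffices to check that the sum of the two smallest exceeds the largest:
10 + 17 = 27 > 18. ✓
Yes, a valid triangle can be formed.

Yes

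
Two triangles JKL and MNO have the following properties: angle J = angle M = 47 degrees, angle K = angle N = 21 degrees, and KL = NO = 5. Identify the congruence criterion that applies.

The given information provides:
angle J = angle M = 47 degrees, angle K = angle N = 21 degrees, and KL = NO = 5
This matches the AAS congruence theorem.
Two pairs of corresponding angles and a non-included side are equal (Angle-Angle-Side).

AAS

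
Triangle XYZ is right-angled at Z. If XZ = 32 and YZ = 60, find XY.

In a right triangle, the square of the hypotenuse equals the sum of the squares of the two legs.
The legs are 32 and 60, so the hypotenuse = sqrt(1024 + 3600) = sqrt(4624) = 68.

68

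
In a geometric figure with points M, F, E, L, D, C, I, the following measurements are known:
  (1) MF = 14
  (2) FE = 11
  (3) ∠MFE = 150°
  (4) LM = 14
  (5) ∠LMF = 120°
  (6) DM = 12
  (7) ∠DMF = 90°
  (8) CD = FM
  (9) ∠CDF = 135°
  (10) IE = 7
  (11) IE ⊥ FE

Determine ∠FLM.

Step 1: By the law of cosines on triangle LMF: LF² = 14² + 14² − 2·14·14·cos(120°) = 588, so LF = 14·√3.
Step 2: By the inverse law of cosines on triangle FLM: cos(∠FLM) = ((14·√3)² + 14² − 14²) / (2·14·√3·14) = 588/678.96 = 0.866, so ∠FLM = 30°.

Therefore, the measure of angle ∠FLM = 30°.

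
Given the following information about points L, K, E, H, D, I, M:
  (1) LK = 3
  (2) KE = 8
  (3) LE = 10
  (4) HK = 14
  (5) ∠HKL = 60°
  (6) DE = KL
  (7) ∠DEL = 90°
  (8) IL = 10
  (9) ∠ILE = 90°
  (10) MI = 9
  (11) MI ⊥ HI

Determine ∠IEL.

Step 1: By the law of cosines on triangle ELI: EI² = 10² + 10² − 2·10·10·cos(90°) = 200, so EI = 10·√2.
Step 2: By the inverse law of cosines on triangle IEL: cos(∠IEL) = ((10·√2)² + 10² − 10²) / (2·10·√2·10) = 200/282.84 = 0.7071, so ∠IEL = 45°.

Therefore, the measure of angle ∠IEL = 45°.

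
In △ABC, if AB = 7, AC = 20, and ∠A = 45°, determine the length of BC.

Law of cosines: BC^2 = 7^2 + 20^2 - 2(7)(20)cos(45°) = 449 - 140*sqrt(2), so BC = sqrt(449 - 140*sqrt(2)).

sqrt(449 - 140*sqrt(2))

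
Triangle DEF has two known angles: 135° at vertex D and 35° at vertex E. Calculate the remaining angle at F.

angle F = 180 - 135 - 35 = 10 degrees.

10 degrees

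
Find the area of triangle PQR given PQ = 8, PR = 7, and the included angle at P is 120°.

When two sides and the included angle are known, the area formula is (1/2)ab sin(C).
The height from one side to the opposite vertex is 7 sin(120°) = 7*sqrt(3)/2.
Area = (1/2) * 8 * 7*sqrt(3)/2 = 14*sqrt(3).

14*sqrt(3)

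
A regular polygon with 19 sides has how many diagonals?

Total line segments between 19 vertices = C(19,2) = 171.
Subtract the 19 sides: 171 - 19 = 152 diagonals.

152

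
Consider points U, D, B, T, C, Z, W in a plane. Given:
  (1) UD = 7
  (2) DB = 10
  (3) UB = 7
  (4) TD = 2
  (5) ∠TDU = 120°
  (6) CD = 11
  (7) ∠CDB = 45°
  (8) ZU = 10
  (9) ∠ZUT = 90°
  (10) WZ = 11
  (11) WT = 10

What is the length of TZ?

Step 1: By the law of cosines on triangle UDT: UT² = 7² + 2² − 2·7·2·cos(120°) = 67, so UT = √67.
Step 2: By the law of cosines on triangle TUZ: TZ² = √67² + 10² − 2·√67·10·cos(90°) = 167, so TZ = √167.

Therefore, the length of TZ = √167.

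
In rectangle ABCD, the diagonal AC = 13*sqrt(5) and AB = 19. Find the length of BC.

The diagonal of a rectangle forms a right triangle with the two sides.
Rearranging the Pythagorean theorem: missing side = sqrt(d^2 - known^2).
= sqrt(845 - 361) = sqrt(484) = 22.

22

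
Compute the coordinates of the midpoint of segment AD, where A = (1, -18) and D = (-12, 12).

The midpoint is the point halfway along the segment.
Move half the horizontal distance: 1 + (-12 - 1)/2 = 1 + -13/2 = -11/2
Move half the vertical distance: -18 + (12 - -18)/2 = -18 + 30/2 = -3
Midpoint = (-11/2, -3)

(-11/2, -3)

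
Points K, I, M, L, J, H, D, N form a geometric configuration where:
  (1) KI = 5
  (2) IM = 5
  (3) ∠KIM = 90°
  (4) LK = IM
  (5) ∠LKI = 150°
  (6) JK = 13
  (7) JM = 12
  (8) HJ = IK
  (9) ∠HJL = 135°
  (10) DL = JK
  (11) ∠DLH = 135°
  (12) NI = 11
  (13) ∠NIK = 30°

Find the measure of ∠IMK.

Step 1: By the law of cosines on triangle MIK: MK² = 5² + 5² − 2·5·5·cos(90°) = 50, so MK = 5·√2.
Step 2: By the inverse law of cosines on triangle IMK: cos(∠IMK) = (5² + (5·√2)² − 5²) / (2·5·5·√2) = 50/70.71 = 0.7071, so ∠IMK = 45°.

Therefore, the measure of angle ∠IMK = 45°.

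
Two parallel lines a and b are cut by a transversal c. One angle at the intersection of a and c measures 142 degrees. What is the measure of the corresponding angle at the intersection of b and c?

Corresponding angles formed by parallel lines and a transversal are equal.
The given angle is 142 degrees.
The corresponding angle = 142 degrees.

142 degrees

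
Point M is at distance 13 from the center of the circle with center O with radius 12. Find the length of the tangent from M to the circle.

Let T be the point of tangency. Then OT ⊥ MT (radius ⊥ tangent).
In right triangle OTM: OM² = OT² + MT²
13² = 12² + MT²
MT² = 25, MT = 5

5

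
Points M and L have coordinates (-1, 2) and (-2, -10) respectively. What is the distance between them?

The horizontal distance is |-2 - -1| = 1 and the vertical distance is |-10 - 2| = 12.
By the Pythagorean theorem, d = sqrt(1^2 + 12^2) = sqrt(145).

sqrt(145)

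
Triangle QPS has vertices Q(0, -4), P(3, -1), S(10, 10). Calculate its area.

The Shoelace formula computes the area from vertex coordinates by summing cross products.
For vertices (0,-4), (3,-1), (10,10):
Signed sum = 0*-1 - 3*-4 + 3*10 - 10*-1 + 10*-4 - 0*10
= 12 + 40 + -40 = 12
Area = (1/2)|12| = 6.

6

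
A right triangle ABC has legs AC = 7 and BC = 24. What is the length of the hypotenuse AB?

By the Pythagorean theorem: AB^2 = AC^2 + BC^2
AB^2 = 7^2 + 24^2 = 49 + 576 = 625
AB = sqrt(625) = 25

25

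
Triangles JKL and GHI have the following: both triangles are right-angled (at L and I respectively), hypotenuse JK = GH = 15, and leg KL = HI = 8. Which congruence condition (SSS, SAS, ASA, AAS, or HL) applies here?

Consider the given information: both triangles are right-angled (at L and I respectively), hypotenuse JK = GH = 15, and leg KL = HI = 8
This is not SSS or SAS: SSS requires all three pairs of sides, but we don't have that. SAS requires two sides and the included angle between them.
The correct criterion is HL. The hypotenuse and one leg of two right triangles are equal (Hypotenuse-Leg).

HL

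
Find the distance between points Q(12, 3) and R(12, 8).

d = sqrt((0)^2 + (5)^2) = sqrt(25) = 5

5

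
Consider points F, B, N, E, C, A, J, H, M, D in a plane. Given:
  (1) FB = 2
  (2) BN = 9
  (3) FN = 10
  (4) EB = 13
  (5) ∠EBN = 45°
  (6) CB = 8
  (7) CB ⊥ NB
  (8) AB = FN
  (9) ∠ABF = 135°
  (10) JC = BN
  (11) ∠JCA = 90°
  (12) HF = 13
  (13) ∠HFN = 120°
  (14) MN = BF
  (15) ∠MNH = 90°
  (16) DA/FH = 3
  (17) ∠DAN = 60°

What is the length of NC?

Step 1: By the law of cosines on triangle NBC: NC² = 9² + 8² − 2·9·8·cos(90°) = 145, so NC = √145.

Therefore, the length of NC = √145.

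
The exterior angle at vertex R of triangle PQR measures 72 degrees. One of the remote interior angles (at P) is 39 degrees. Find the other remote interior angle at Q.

The exterior angle theorem states that an exterior angle equals the sum of the two non-adjacent interior angles.
So 72 = 39 + angle Q, which gives angle Q = 72 - 39 = 33 degrees.

33 degrees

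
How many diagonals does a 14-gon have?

Each of the 14 vertices connects to 11 non-adjacent vertices via diagonals.
Total connections = 14 × 11 = 154, but each diagonal is counted twice.
Number of diagonals = 154 / 2 = 77.

77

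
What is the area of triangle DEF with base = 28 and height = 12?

A triangle's area is half the area of a rectangle with the same base and height.
Area = (1/2) * 28 * 12 = 168.

168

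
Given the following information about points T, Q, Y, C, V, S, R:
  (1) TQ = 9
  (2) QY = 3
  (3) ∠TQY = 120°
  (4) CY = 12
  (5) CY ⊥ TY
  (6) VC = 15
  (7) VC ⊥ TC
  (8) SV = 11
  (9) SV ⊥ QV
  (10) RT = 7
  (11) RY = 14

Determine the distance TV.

Step 1: By the law of cosines on triangle TQY: TY² = 9² + 3² − 2·9·3·cos(120°) = 117, so TY = 3·√13.
Step 2: By the law of cosines on triangle CYT: CT² = 12² + (3·√13)² − 2·12·3·√13·cos(90°) = 261, so CT = 3·√29.
Step 3: By the law of cosines on triangle TCV: TV² = (3·√29)² + 15² − 2·3·√29·15·cos(90°) = 486, so TV = 9·√6.

Therefore, the length of TV = 9·√6.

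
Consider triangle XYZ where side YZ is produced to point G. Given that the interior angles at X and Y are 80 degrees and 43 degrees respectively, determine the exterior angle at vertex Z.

The interior angle at Z is 180 - 80 - 43 = 57 degrees.
The exterior angle and interior angle at Z are supplementary:
Exterior angle = 180 - 57 = 123 degrees.

123 degrees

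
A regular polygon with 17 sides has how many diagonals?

The number of diagonals in an n-gon is n(n - 3)/2.
For n = 17: 17(17 - 3)/2 = 17 × 14 / 2 = 119.

119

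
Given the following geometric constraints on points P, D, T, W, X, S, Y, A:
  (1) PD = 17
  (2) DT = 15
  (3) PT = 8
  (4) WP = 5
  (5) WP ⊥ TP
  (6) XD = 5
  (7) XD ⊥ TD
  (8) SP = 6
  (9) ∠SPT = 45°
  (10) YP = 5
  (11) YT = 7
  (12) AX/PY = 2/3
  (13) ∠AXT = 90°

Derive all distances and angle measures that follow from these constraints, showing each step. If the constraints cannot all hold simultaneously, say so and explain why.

The constraints are consistent.

From the given relations:
  AX = 2/3·PY = 2/3·5 ≈ 3.33

Step 1: From TP = 8, PW = 5, and ∠TPW = 90°, by the law of cosines:
  TW² = TP² + PW² - 2·TP·PW·cos(90°) = 64 + 25 - 0 = 89
  TW = √89

Step 2: From TD = 15, DX = 5, and ∠TDX = 90°, by the law of cosines:
  TX² = TD² + DX² - 2·TD·DX·cos(90°) = 225 + 25 - 0 = 250
  TX = 5·√10

Step 3: From TP = 8, PS = 6, and ∠TPS = 45°, by the law of cosines:
  TS² = TP² + PS² - 2·TP·PS·cos(45°) = 64 + 36 - 67.88 = 32.12
  TS ≈ 5.67

Step 4: From PD = 17, PT = 8, DT = 15, by the inverse law of cosines:
  cos(∠DPT) = (PD² + PT² - DT²) / (2·PD·PT)
  ∠DPT = 61.93°

Step 5: From PT = 8, PY = 5, TY = 7, by the inverse law of cosines:
  cos(∠TPY) = (PT² + PY² - TY²) / (2·PT·PY)
  ∠TPY = 60°

Step 6: From DP = 17, DT = 15, PT = 8, by the inverse law of cosines:
  cos(∠PDT) = (DP² + DT² - PT²) / (2·DP·DT)
  ∠PDT = 28.07°

Step 7: From TD = 15, TP = 8, DP = 17, by the inverse law of cosines:
  cos(∠DTP) = (TD² + TP² - DP²) / (2·TD·TP)
  ∠DTP = 90°

Step 8: From TP = 8, TY = 7, PY = 5, by the inverse law of cosines:
  cos(∠PTY) = (TP² + TY² - PY²) / (2·TP·TY)
  ∠PTY = 38.21°

Step 9: From YP = 5, YT = 7, PT = 8, by the inverse law of cosines:
  cos(∠PYT) = (YP² + YT² - PT²) / (2·YP·YT)
  ∠PYT = 81.79°

Step 10: From TX = 5·√10, XA = 3.33, and ∠TXA = 90°, by the law of cosines:
  TA² = TX² + XA² - 2·TX·XA·cos(90°) = 250 + 11.11 - 0 = 261.1
  TA ≈ 16.16

Step 11: From TD = 15, TX = 5·√10, DX = 5, by the inverse law of cosines:
  cos(∠DTX) = (TD² + TX² - DX²) / (2·TD·TX)
  ∠DTX = 18.43°

Step 12: From TP = 8, TS = 5.67, PS = 6, by the inverse law of cosines:
  cos(∠PTS) = (TP² + TS² - PS²) / (2·TP·TS)
  ∠PTS = 48.47°

Step 13: From TP = 8, TW = √89, PW = 5, by the inverse law of cosines:
  cos(∠PTW) = (TP² + TW² - PW²) / (2·TP·TW)
  ∠PTW = 32.01°

Step 14: From WP = 5, WT = √89, PT = 8, by the inverse law of cosines:
  cos(∠PWT) = (WP² + WT² - PT²) / (2·WP·WT)
  ∠PWT = 57.99°

Step 15: From XD = 5, XT = 5·√10, DT = 15, by the inverse law of cosines:
  cos(∠DXT) = (XD² + XT² - DT²) / (2·XD·XT)
  ∠DXT = 71.57°

Step 16: From SP = 6, ST = 5.67, PT = 8, by the inverse law of cosines:
  cos(∠PST) = (SP² + ST² - PT²) / (2·SP·ST)
  ∠PST = 86.53°

Step 17: From TA = 16.16, TX = 5·√10, AX = 3.33, by the inverse law of cosines:
  cos(∠ATX) = (TA² + TX² - AX²) / (2·TA·TX)
  ∠ATX = 11.9°

Step 18: From AT = 16.16, AX = 3.33, TX = 5·√10, by the inverse law of cosines:
  cos(∠TAX) = (AT² + AX² - TX²) / (2·AT·AX)
  ∠TAX = 78.1°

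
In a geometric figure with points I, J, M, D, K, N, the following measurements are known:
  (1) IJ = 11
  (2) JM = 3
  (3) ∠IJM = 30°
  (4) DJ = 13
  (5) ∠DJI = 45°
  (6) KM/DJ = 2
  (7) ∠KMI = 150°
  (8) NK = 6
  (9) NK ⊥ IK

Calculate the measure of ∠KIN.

From the given relations: KM = 2·DJ = 2·13 = 26.
Step 1: By the law of cosines on triangle IJM: IM² = 11² + 3² − 2·11·3·cos(30°) = 72.84, so IM ≈ 8.53.
Step 2: By the law of cosines on triangle IMK: IK² = 8.53² + 26² − 2·8.53·26·cos(150°) = 1133.19, so IK ≈ 33.66.
Step 3: By the law of cosines on triangle IKN: IN² = 33.66² + 6² − 2·33.66·6·cos(90°) = 1169.19, so IN ≈ 34.19.
Step 4: By the inverse law of cosines on triangle KIN: cos(∠KIN) = (33.66² + 34.19² − 6²) / (2·33.66·34.19) = 2266.38/2302.1 = 0.9845, so ∠KIN = 10.11°.

Therefore, the measure of angle ∠KIN = 10.11°.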